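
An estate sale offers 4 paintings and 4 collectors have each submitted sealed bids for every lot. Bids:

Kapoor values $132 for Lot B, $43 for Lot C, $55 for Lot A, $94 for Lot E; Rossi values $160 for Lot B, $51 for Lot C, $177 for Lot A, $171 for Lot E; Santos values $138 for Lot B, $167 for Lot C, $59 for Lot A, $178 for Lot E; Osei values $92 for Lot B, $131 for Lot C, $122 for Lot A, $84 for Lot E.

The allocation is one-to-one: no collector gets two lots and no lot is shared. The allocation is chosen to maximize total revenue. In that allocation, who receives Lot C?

Optimal: Kapoor→Lot B ($132), Rossi→Lot A ($177), Santos→Lot E ($178), Osei→Lot C ($131) — total 132+177+178+131 = $618.
Column-greedy (each lot in turn goes to its best remaining collector) gives $543, worse by 75.

Osei receives Lot C.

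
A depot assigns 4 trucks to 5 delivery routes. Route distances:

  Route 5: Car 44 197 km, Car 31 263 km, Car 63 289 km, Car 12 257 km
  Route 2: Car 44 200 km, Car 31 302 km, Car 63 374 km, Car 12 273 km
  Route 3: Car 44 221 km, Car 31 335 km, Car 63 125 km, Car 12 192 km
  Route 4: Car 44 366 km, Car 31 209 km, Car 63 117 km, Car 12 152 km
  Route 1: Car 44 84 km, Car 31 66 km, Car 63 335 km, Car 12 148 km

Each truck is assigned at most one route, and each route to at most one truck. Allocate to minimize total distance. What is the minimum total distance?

Optimal: Car 44→Route 5 (197 km), Car 31→Route 1 (66 km), Car 63→Route 3 (125 km), Car 12→Route 4 (152 km) — total 197+66+125+152 = 540 km.
Row-greedy (each truck in turn takes its cheapest remaining route) gives 675 km, worse by 135.
Next-best assignment: Car 44→Route 2, Car 31→Route 1, Car 63→Route 3, Car 12→Route 4 = 543 km.

Minimum total: 540 km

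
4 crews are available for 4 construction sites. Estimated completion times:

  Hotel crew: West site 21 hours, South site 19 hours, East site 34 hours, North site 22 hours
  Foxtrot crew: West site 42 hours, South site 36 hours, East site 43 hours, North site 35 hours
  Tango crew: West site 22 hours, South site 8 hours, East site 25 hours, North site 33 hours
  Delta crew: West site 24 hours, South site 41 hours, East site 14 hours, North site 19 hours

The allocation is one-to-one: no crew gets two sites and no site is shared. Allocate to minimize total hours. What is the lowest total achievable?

Minimum total: 78 hours

This is a one-to-one assignment (minimum-cost bipartite matching).
Optimal: Hotel crew→West site (21 hours), Foxtrot crew→North site (35 hours), Tango crew→South site (8 hours), Delta crew→East site (14 hours) — total 21+35+8+14 = 78 hours.
Row-greedy (each crew in turn takes its cheapest remaining site) gives 90 hours, worse by 12.
Next-best assignment: Hotel crew→North site, Foxtrot crew→West site, Tango crew→South site, Delta crew→East site = 86 hours.
Swapping Delta crew↔Hotel crew (Delta crew→West site 24 hours, Hotel crew→East site 34 hours) adds 23.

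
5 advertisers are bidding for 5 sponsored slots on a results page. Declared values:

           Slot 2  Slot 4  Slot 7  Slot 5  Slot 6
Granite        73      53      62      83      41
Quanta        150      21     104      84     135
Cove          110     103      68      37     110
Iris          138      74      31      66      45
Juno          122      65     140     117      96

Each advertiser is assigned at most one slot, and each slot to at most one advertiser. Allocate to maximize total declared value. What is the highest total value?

Max total: $599

This is a one-to-one assignment (maximum-weight bipartite matching).
Optimal: Granite→Slot 5 ($83), Quanta→Slot 6 ($135), Cove→Slot 4 ($103), Iris→Slot 2 ($138), Juno→Slot 7 ($140) — total 83+135+103+138+140 = $599.
Column-greedy (each slot in turn goes to its best remaining advertiser) gives $521, worse by 78.
Next-best assignment: Granite→Slot 5, Quanta→Slot 2, Cove→Slot 6, Iris→Slot 4, Juno→Slot 7 = $557.
Every other assignment is strictly worse.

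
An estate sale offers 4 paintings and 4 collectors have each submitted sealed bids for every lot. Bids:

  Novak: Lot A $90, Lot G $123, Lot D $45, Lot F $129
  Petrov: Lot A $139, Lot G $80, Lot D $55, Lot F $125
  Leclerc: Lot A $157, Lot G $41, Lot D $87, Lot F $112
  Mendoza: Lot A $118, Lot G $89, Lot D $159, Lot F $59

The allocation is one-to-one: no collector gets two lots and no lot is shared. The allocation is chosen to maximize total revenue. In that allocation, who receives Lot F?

Petrov receives Lot F.

Optimal: Novak→Lot G ($123), Petrov→Lot F ($125), Leclerc→Lot A ($157), Mendoza→Lot D ($159) — total 123+125+157+159 = $564.
Row-greedy (each collector in turn takes its best remaining lot) gives $444, worse by 120.
Next-best assignment: Novak→Lot G, Petrov→Lot A, Leclerc→Lot F, Mendoza→Lot D = $533.
Swapping Mendoza↔Petrov (Mendoza→Lot F $59, Petrov→Lot D $55) loses 170.
No other one-to-one assignment exceeds $564.
Petrov's own top lot is Lot A ($139), but forcing Petrov→Lot A and reassigning the rest optimally gives only $533 — worse by 31.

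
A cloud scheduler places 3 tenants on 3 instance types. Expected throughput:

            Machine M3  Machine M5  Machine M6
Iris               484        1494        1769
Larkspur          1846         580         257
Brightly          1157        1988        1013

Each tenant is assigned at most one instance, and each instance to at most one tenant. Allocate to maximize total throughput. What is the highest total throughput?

Optimal: Iris→Machine M6 (1769 ops/s), Larkspur→Machine M3 (1846 ops/s), Brightly→Machine M5 (1988 ops/s) — total 1769+1846+1988 = 5603 ops/s.
Next-best assignment: Iris→Machine M5, Larkspur→Machine M3, Brightly→Machine M6 = 4353 ops/s.

Max total: 5603 ops/s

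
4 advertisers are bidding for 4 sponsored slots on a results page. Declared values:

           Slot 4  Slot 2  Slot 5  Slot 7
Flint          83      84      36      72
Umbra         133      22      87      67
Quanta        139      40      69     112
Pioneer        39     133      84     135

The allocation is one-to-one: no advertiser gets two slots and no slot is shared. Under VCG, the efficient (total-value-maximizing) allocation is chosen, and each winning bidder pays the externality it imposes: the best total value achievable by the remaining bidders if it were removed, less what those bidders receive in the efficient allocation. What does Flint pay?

Flint pays $17.

Efficient allocation: Flint→Slot 2 ($84), Umbra→Slot 5 ($87), Quanta→Slot 4 ($139), Pioneer→Slot 7 ($135); total welfare W = $445.
Flint receives Slot 2 at value $84, so the others get W − 84 = $361.
Without Flint: best allocation of the remaining 3 bidders over all 4 slots is Umbra→Slot 4 ($133), Quanta→Slot 7 ($112), Pioneer→Slot 2 ($133), total $378.
VCG payment = (others' best without Flint) − (others' welfare with Flint) = 378 − 361 = $17.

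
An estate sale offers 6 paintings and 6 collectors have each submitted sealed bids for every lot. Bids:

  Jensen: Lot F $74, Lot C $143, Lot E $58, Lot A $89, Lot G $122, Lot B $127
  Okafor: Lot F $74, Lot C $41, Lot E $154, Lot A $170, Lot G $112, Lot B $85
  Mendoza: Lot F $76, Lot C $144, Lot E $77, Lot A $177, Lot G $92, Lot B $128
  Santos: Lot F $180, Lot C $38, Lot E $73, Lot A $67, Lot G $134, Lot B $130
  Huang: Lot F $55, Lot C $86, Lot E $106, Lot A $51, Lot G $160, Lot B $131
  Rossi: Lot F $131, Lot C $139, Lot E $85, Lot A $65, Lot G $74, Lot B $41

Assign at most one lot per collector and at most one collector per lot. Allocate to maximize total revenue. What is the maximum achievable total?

Max total: $937

Optimal: Jensen→Lot B ($127), Okafor→Lot E ($154), Mendoza→Lot A ($177), Santos→Lot F ($180), Huang→Lot G ($160), Rossi→Lot C ($139) — total 127+154+177+180+160+139 = $937.
Column-greedy (each lot in turn goes to its best remaining collector) gives $768, worse by 169.
Next-best assignment: Jensen→Lot G, Okafor→Lot E, Mendoza→Lot A, Santos→Lot F, Huang→Lot B, Rossi→Lot C = $903.
Swapping Rossi↔Santos (Rossi→Lot F $131, Santos→Lot C $38) loses 150.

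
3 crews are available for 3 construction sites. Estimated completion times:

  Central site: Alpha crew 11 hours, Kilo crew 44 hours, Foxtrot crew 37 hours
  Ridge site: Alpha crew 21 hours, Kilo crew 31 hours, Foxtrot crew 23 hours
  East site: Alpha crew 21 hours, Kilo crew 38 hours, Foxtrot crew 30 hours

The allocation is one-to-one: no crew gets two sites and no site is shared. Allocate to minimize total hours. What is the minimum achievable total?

Optimal: Alpha crew→Central site (11 hours), Kilo crew→Ridge site (31 hours), Foxtrot crew→East site (30 hours) — total 11+31+30 = 72 hours.
No other one-to-one assignment undercuts 72 hours.

Min total: 72 hours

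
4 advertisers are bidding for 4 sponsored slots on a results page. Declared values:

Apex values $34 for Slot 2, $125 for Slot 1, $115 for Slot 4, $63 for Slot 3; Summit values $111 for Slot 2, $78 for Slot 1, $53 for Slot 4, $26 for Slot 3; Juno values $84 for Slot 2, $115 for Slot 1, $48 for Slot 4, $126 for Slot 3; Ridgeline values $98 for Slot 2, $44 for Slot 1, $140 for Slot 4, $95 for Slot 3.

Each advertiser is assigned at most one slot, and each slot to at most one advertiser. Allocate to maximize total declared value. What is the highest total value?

Optimal: Apex→Slot 1 ($125), Summit→Slot 2 ($111), Juno→Slot 3 ($126), Ridgeline→Slot 4 ($140) — total 125+111+126+140 = $502.
Next-best assignment: Apex→Slot 4, Summit→Slot 2, Juno→Slot 1, Ridgeline→Slot 3 = $436.
Swapping Summit↔Juno (Summit→Slot 3 $26, Juno→Slot 2 $84) loses 127.

Max total: $502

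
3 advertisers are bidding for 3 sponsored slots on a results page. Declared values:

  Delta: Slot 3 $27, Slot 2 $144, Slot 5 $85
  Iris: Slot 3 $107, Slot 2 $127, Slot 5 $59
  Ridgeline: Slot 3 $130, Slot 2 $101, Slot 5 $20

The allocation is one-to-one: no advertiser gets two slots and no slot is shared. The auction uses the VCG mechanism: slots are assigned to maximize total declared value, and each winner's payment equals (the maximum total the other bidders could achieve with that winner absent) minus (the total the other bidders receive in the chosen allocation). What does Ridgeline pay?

Ridgeline pays $39.

Efficient allocation: Delta→Slot 5 ($85), Iris→Slot 2 ($127), Ridgeline→Slot 3 ($130); total welfare W = $342.
Ridgeline receives Slot 3 at value $130, so the others get W − 130 = $212.
Without Ridgeline: best allocation of the remaining 2 bidders over all 3 slots is Delta→Slot 2 ($144), Iris→Slot 3 ($107), total $251.
VCG payment = (others' best without Ridgeline) − (others' welfare with Ridgeline) = 251 − 212 = $39.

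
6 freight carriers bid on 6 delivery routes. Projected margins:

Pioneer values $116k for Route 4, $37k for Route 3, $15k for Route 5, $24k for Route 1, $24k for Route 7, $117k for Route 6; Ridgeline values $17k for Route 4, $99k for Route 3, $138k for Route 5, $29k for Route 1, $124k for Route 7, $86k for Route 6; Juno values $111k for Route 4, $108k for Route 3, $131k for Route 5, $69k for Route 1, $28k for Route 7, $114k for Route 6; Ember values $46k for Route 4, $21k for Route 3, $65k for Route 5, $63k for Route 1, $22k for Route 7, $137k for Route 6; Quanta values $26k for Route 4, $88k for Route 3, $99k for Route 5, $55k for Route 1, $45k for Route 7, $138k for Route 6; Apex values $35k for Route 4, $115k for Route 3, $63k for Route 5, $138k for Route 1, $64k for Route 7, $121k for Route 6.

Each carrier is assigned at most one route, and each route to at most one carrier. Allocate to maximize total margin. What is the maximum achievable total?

Optimal: Pioneer→Route 4 ($116k), Ridgeline→Route 7 ($124k), Juno→Route 5 ($131k), Ember→Route 6 ($137k), Quanta→Route 3 ($88k), Apex→Route 1 ($138k) — total 116+124+131+137+88+138 = $734k.
Row-greedy (each carrier in turn takes its best remaining route) gives $581k, worse by 153.
Checked against all permutations: $734k is optimal.

Max total: $734k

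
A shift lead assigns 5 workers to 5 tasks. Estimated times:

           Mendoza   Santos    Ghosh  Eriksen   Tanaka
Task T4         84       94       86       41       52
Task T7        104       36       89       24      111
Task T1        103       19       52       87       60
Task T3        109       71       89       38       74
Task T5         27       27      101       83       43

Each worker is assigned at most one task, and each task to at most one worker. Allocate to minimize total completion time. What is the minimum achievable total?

Minimum total: 205 min

Optimal: Mendoza→Task T5 (27 min), Santos→Task T7 (36 min), Ghosh→Task T1 (52 min), Eriksen→Task T3 (38 min), Tanaka→Task T4 (52 min) — total 27+36+52+38+52 = 205 min.
Min-entry greedy (repeatedly take the single cheapest remaining cell) gives 211 min, worse by 6.
Next-best assignment: Mendoza→Task T5, Santos→Task T1, Ghosh→Task T3, Eriksen→Task T7, Tanaka→Task T4 = 211 min.
Swapping Tanaka↔Santos (Tanaka→Task T7 111 min, Santos→Task T4 94 min) adds 117.
No other one-to-one assignment undercuts 205 min.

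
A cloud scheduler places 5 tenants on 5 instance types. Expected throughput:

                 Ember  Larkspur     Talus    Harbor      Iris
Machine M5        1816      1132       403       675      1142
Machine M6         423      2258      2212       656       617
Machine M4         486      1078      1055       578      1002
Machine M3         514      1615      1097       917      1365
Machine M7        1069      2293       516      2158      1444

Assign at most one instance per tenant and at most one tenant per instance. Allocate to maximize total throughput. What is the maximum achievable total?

Max total: 8803 ops/s

Optimal: Ember→Machine M5 (1816 ops/s), Larkspur→Machine M3 (1615 ops/s), Talus→Machine M6 (2212 ops/s), Harbor→Machine M7 (2158 ops/s), Iris→Machine M4 (1002 ops/s) — total 1816+1615+2212+2158+1002 = 8803 ops/s.
Row-greedy (each tenant in turn takes its best remaining instance) gives 8240 ops/s, worse by 563.
Next-best assignment: Ember→Machine M5, Larkspur→Machine M6, Talus→Machine M4, Harbor→Machine M7, Iris→Machine M3 = 8652 ops/s.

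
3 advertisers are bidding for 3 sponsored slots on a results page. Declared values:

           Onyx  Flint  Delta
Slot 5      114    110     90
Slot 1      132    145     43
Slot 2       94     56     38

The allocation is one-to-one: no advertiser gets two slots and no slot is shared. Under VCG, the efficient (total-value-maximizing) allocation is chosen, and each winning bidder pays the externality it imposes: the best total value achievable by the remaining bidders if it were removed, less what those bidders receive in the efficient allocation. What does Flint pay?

Flint pays $38.

Efficient allocation: Onyx→Slot 2 ($94), Flint→Slot 1 ($145), Delta→Slot 5 ($90); total welfare W = $329.
Flint receives Slot 1 at value $145, so the others get W − 145 = $184.
Without Flint: best allocation of the remaining 2 bidders over all 3 slots is Onyx→Slot 1 ($132), Delta→Slot 5 ($90), total $222.
VCG payment = (others' best without Flint) − (others' welfare with Flint) = 222 − 184 = $38.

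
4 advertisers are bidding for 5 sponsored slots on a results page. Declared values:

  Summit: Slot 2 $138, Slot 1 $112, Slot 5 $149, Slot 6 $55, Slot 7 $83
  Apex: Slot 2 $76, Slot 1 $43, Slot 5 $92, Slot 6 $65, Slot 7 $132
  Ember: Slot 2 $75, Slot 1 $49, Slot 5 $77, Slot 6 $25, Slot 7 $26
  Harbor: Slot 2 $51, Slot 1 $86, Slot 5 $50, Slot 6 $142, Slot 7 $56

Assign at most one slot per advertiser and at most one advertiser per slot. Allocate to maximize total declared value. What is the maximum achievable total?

Maximum total: $498

Optimal: Summit→Slot 5 ($149), Apex→Slot 7 ($132), Ember→Slot 2 ($75), Harbor→Slot 6 ($142) — total 149+132+75+142 = $498.
Column-greedy (each slot in turn goes to its best remaining advertiser) gives $341, worse by 157.
Swapping Harbor↔Apex (Harbor→Slot 7 $56, Apex→Slot 6 $65) loses 153.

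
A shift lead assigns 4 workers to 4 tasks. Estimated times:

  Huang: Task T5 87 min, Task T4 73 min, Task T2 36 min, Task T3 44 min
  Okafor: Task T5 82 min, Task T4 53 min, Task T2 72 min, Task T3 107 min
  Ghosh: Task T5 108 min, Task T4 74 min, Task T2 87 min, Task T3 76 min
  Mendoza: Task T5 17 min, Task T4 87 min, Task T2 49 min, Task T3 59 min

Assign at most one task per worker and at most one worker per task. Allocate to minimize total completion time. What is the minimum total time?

Minimum total: 182 min

This is a one-to-one assignment (minimum-cost bipartite matching).
Optimal: Huang→Task T2 (36 min), Okafor→Task T4 (53 min), Ghosh→Task T3 (76 min), Mendoza→Task T5 (17 min) — total 36+53+76+17 = 182 min.
Every other assignment is strictly worse.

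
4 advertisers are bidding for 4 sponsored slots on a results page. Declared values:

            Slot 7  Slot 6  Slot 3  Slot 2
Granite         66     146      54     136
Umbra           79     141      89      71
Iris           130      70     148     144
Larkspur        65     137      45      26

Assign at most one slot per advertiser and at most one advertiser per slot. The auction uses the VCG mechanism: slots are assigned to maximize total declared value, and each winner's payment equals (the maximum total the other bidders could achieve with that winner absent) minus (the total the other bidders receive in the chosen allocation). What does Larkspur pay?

Efficient allocation: Granite→Slot 2 ($136), Umbra→Slot 7 ($79), Iris→Slot 3 ($148), Larkspur→Slot 6 ($137); total welfare W = $500.
Larkspur receives Slot 6 at value $137, so the others get W − 137 = $363.
Without Larkspur: best allocation of the remaining 3 bidders over all 4 slots is Granite→Slot 2 ($136), Umbra→Slot 6 ($141), Iris→Slot 3 ($148), total $425.
VCG payment = (others' best without Larkspur) − (others' welfare with Larkspur) = 425 − 363 = $62.

Larkspur pays $62.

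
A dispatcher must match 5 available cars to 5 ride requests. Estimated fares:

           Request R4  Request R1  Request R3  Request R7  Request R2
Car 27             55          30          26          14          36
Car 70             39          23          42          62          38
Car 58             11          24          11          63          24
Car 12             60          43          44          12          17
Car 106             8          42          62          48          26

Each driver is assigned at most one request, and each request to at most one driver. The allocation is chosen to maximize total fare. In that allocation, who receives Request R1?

Car 12 receives Request R1.

Treat this as an assignment problem: match each driver to one request.
Optimal: Car 27→Request R4 ($55), Car 70→Request R2 ($38), Car 58→Request R7 ($63), Car 12→Request R1 ($43), Car 106→Request R3 ($62) — total 55+38+63+43+62 = $261.
Next-best assignment: Car 27→Request R1, Car 70→Request R2, Car 58→Request R7, Car 12→Request R4, Car 106→Request R3 = $253.
Car 12's own top request is Request R4 ($60), but forcing Car 12→Request R4 and reassigning the rest optimally gives only $253 — worse by 8.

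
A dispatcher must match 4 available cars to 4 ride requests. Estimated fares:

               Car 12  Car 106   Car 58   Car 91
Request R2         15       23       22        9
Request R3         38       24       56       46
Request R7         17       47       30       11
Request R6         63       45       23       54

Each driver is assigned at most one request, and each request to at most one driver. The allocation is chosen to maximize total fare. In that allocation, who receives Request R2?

Car 58 receives Request R2.

Treat this as an assignment problem: match each driver to one request.
Optimal: Car 12→Request R6 ($63), Car 106→Request R7 ($47), Car 58→Request R2 ($22), Car 91→Request R3 ($46) — total 63+47+22+46 = $178.
Row-greedy (each driver in turn takes its best remaining request) gives $175, worse by 3.
Next-best assignment: Car 12→Request R6, Car 106→Request R7, Car 58→Request R3, Car 91→Request R2 = $175.
Car 58's own top request is Request R3 ($56), but forcing Car 58→Request R3 and reassigning the rest optimally gives only $175 — worse by 3.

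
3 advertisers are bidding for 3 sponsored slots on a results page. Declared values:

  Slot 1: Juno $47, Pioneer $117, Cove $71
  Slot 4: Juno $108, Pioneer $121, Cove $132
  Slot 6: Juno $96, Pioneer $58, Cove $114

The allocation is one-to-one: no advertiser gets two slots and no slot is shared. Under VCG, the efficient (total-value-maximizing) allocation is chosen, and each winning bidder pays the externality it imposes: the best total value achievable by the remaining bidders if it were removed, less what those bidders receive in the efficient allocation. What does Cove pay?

Cove pays $12.

Efficient allocation: Juno→Slot 6 ($96), Pioneer→Slot 1 ($117), Cove→Slot 4 ($132); total welfare W = $345.
Cove receives Slot 4 at value $132, so the others get W − 132 = $213.
Without Cove: best allocation of the remaining 2 bidders over all 3 slots is Juno→Slot 4 ($108), Pioneer→Slot 1 ($117), total $225.
VCG payment = (others' best without Cove) − (others' welfare with Cove) = 225 − 213 = $12.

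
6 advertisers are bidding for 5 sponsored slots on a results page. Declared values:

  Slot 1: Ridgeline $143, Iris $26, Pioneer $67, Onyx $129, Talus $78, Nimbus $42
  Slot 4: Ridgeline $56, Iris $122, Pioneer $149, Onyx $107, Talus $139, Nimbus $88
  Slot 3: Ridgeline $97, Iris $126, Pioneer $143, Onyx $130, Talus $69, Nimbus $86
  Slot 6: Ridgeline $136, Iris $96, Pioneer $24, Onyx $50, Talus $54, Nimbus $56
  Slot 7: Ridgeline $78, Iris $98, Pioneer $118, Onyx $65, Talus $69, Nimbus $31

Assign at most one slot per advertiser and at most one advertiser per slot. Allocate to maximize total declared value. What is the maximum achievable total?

Max total: $648

Treat this as an assignment problem: match each advertiser to one slot.
Optimal: Onyx→Slot 1 ($129), Talus→Slot 4 ($139), Iris→Slot 3 ($126), Ridgeline→Slot 6 ($136), Pioneer→Slot 7 ($118) — total 129+139+126+136+118 = $648.
Max-entry greedy (repeatedly take the single best remaining cell) gives $576, worse by 72.
Next-best assignment: Onyx→Slot 1, Talus→Slot 4, Pioneer→Slot 3, Ridgeline→Slot 6, Iris→Slot 7 = $645.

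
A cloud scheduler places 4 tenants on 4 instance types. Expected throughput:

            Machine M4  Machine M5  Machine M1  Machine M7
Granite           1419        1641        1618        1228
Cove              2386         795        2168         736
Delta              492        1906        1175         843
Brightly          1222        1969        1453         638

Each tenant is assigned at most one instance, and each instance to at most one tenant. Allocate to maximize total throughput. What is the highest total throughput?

Optimal: Granite→Machine M7 (1228 ops/s), Cove→Machine M4 (2386 ops/s), Delta→Machine M5 (1906 ops/s), Brightly→Machine M1 (1453 ops/s) — total 1228+2386+1906+1453 = 6973 ops/s.
Column-greedy (each instance in turn goes to its best remaining tenant) gives 6816 ops/s, worse by 157.
Next-best assignment: Granite→Machine M1, Cove→Machine M4, Delta→Machine M7, Brightly→Machine M5 = 6816 ops/s.

Max total: 6973 ops/s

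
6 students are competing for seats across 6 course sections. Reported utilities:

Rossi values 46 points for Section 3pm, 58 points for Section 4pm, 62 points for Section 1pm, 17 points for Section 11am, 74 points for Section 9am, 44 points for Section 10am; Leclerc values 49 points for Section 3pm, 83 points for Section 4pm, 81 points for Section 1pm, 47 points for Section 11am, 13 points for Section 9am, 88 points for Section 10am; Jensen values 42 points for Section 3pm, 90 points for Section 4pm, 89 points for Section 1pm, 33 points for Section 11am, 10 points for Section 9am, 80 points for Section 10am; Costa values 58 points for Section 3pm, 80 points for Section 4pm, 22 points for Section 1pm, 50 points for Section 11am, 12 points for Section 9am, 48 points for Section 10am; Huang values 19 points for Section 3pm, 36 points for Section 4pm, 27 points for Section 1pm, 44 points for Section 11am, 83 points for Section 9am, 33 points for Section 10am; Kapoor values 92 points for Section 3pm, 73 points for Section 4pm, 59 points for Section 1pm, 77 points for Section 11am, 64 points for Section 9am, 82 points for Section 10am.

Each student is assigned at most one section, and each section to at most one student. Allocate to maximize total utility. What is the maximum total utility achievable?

Maximum total: 467 points

Optimal: Rossi→Section 9am (74 points), Leclerc→Section 10am (88 points), Jensen→Section 1pm (89 points), Costa→Section 4pm (80 points), Huang→Section 11am (44 points), Kapoor→Section 3pm (92 points) — total 74+88+89+80+44+92 = 467 points.
Row-greedy (each student in turn takes its best remaining section) gives 413 points, worse by 54.
Next-best assignment: Rossi→Section 1pm, Leclerc→Section 10am, Jensen→Section 4pm, Costa→Section 11am, Huang→Section 9am, Kapoor→Section 3pm = 465 points.
Swapping Jensen↔Leclerc (Jensen→Section 10am 80 points, Leclerc→Section 1pm 81 points) loses 16.
Every other assignment is strictly worse.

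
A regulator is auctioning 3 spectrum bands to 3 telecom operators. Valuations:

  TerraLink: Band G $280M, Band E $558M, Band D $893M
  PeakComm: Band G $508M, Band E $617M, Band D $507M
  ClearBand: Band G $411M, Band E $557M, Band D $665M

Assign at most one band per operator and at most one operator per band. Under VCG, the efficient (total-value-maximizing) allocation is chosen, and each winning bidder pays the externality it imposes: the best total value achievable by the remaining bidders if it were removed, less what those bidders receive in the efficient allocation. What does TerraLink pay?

TerraLink pays $217M.

Efficient allocation: TerraLink→Band D ($893M), PeakComm→Band G ($508M), ClearBand→Band E ($557M); total welfare W = $1958M.
TerraLink receives Band D at value $893M, so the others get W − 893 = $1065M.
Without TerraLink: best allocation of the remaining 2 bidders over all 3 bands is PeakComm→Band E ($617M), ClearBand→Band D ($665M), total $1282M.
VCG payment = (others' best without TerraLink) − (others' welfare with TerraLink) = 1282 − 1065 = $217M.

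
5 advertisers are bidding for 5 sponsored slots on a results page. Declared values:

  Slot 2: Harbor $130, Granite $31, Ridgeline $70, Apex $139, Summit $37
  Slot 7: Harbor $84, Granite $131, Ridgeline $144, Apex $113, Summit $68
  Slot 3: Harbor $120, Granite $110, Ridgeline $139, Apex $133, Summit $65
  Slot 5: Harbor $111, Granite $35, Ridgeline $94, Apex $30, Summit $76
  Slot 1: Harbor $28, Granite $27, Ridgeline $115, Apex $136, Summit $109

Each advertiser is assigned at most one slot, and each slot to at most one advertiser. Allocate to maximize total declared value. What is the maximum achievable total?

Optimal: Harbor→Slot 5 ($111), Granite→Slot 7 ($131), Ridgeline→Slot 3 ($139), Apex→Slot 2 ($139), Summit→Slot 1 ($109) — total 111+131+139+139+109 = $629.
Column-greedy (each slot in turn goes to its best remaining advertiser) gives $506, worse by 123.
Swapping Ridgeline↔Apex (Ridgeline→Slot 2 $70, Apex→Slot 3 $133) loses 75.
No other one-to-one assignment exceeds $629.

Max total: $629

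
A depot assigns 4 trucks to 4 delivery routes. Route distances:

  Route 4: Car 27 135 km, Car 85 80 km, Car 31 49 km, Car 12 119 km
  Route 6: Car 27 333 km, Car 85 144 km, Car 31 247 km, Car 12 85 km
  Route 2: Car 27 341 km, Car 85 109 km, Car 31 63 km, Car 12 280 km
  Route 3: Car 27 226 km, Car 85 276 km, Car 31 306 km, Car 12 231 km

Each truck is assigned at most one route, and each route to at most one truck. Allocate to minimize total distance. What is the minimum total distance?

Treat this as an assignment problem: match each truck to one route.
Optimal: Car 27→Route 3 (226 km), Car 85→Route 4 (80 km), Car 31→Route 2 (63 km), Car 12→Route 6 (85 km) — total 226+80+63+85 = 454 km.
Row-greedy (each truck in turn takes its cheapest remaining route) gives 722 km, worse by 268.

Min total: 454 km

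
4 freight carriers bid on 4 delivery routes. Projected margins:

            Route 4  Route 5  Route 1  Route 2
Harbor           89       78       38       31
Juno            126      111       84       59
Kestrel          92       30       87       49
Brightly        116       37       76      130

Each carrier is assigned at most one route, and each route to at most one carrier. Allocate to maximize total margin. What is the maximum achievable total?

Maximum total: $421k

Optimal: Harbor→Route 5 ($78k), Juno→Route 4 ($126k), Kestrel→Route 1 ($87k), Brightly→Route 2 ($130k) — total 78+126+87+130 = $421k.
Row-greedy (each carrier in turn takes its best remaining route) gives $417k, worse by 4.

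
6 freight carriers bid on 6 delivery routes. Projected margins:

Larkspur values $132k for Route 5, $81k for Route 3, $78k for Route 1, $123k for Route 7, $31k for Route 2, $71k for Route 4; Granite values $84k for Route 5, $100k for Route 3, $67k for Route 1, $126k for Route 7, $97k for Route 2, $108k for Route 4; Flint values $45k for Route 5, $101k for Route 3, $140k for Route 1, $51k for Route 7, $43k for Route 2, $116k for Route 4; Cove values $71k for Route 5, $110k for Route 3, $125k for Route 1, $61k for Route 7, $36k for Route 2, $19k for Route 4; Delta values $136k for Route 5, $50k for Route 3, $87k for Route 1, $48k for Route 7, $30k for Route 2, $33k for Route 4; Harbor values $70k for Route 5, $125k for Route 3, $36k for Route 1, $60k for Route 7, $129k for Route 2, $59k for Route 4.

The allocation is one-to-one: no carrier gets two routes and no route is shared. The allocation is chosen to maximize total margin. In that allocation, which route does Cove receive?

Optimal: Larkspur→Route 7 ($123k), Granite→Route 4 ($108k), Flint→Route 1 ($140k), Cove→Route 3 ($110k), Delta→Route 5 ($136k), Harbor→Route 2 ($129k) — total 123+108+140+110+136+129 = $746k.
Row-greedy (each carrier in turn takes its best remaining route) gives $670k, worse by 76.
Cove's own top route is Route 1 ($125k), but forcing Cove→Route 1 and reassigning the rest optimally gives only $729k — worse by 17.

Cove receives Route 3.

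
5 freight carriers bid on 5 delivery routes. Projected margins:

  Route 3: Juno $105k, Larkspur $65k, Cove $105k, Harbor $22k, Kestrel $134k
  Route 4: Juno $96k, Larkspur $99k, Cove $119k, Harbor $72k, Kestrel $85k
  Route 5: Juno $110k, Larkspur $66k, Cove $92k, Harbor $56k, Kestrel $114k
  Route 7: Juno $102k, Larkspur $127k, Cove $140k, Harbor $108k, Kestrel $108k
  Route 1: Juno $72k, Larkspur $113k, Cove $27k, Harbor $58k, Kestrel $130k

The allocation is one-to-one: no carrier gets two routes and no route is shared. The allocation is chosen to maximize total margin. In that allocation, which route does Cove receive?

Optimal: Juno→Route 5 ($110k), Larkspur→Route 1 ($113k), Cove→Route 4 ($119k), Harbor→Route 7 ($108k), Kestrel→Route 3 ($134k) — total 110+113+119+108+134 = $584k.
Column-greedy (each route in turn goes to its best remaining carrier) gives $548k, worse by 36.
No other one-to-one assignment exceeds $584k.
Cove's own top route is Route 7 ($140k), but forcing Cove→Route 7 and reassigning the rest optimally gives only $569k — worse by 15.

Cove receives Route 4.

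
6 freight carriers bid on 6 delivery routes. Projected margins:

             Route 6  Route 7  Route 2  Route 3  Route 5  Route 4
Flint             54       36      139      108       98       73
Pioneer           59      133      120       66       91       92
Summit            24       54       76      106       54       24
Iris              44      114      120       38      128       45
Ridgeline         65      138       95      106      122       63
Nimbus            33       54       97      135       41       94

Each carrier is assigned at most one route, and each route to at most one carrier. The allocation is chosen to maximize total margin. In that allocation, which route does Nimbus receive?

Optimal: Flint→Route 2 ($139k), Pioneer→Route 7 ($133k), Summit→Route 3 ($106k), Iris→Route 5 ($128k), Ridgeline→Route 6 ($65k), Nimbus→Route 4 ($94k) — total 139+133+106+128+65+94 = $665k.
Column-greedy (each route in turn goes to its best remaining carrier) gives $624k, worse by 41.
Next-best assignment: Flint→Route 2, Pioneer→Route 6, Summit→Route 3, Iris→Route 5, Ridgeline→Route 7, Nimbus→Route 4 = $664k.
Swapping Nimbus↔Summit (Nimbus→Route 3 $135k, Summit→Route 4 $24k) loses 41.
Every other assignment is strictly worse.
Nimbus's own top route is Route 3 ($135k), but forcing Nimbus→Route 3 and reassigning the rest optimally gives only $656k — worse by 9.

Nimbus receives Route 4.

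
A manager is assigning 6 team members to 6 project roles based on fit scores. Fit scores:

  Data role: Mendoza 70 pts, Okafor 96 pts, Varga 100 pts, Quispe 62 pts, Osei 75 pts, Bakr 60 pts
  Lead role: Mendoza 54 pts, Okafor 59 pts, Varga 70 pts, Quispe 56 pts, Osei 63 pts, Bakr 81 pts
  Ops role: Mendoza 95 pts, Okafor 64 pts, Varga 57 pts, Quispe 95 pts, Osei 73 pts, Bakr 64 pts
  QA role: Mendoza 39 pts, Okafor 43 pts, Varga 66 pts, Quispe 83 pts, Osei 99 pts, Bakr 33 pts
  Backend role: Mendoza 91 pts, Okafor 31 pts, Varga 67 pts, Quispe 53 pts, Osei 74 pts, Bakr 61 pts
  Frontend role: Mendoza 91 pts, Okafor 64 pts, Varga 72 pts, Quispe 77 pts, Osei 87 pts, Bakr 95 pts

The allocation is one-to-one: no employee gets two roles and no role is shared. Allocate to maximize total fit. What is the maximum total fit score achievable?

Maximum total: 546 pts

This is the linear assignment problem.
Optimal: Mendoza→Backend role (91 pts), Okafor→Data role (96 pts), Varga→Lead role (70 pts), Quispe→Ops role (95 pts), Osei→QA role (99 pts), Bakr→Frontend role (95 pts) — total 91+96+70+95+99+95 = 546 pts.
Max-entry greedy (repeatedly take the single best remaining cell) gives 501 pts, worse by 45.
Next-best assignment: Mendoza→Backend role, Okafor→Lead role, Varga→Data role, Quispe→Ops role, Osei→QA role, Bakr→Frontend role = 539 pts.
Checked against all permutations: 546 pts is optimal.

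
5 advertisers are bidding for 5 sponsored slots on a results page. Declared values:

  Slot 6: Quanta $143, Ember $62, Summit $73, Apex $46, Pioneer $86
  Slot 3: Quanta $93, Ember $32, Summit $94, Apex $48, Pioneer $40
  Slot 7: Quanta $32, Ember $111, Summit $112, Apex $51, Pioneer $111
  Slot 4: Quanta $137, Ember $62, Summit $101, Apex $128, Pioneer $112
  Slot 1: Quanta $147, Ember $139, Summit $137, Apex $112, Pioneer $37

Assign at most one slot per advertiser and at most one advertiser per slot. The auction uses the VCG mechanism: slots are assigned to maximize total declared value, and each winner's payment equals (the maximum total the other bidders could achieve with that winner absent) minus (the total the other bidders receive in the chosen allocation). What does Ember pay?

Efficient allocation: Quanta→Slot 6 ($143), Ember→Slot 1 ($139), Summit→Slot 3 ($94), Apex→Slot 4 ($128), Pioneer→Slot 7 ($111); total welfare W = $615.
Ember receives Slot 1 at value $139, so the others get W − 139 = $476.
Without Ember: best allocation of the remaining 4 bidders over all 5 slots is Quanta→Slot 6 ($143), Summit→Slot 1 ($137), Apex→Slot 4 ($128), Pioneer→Slot 7 ($111), total $519.
VCG payment = (others' best without Ember) − (others' welfare with Ember) = 519 − 476 = $43.

Ember pays $43.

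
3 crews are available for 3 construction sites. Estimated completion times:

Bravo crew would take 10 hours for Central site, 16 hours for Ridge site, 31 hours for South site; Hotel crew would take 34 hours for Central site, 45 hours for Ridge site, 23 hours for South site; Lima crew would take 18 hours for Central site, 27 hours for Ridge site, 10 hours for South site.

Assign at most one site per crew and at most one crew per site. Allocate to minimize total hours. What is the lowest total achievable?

Min total: 57 hours

This is a one-to-one assignment (minimum-cost bipartite matching).
Optimal: Bravo crew→Ridge site (16 hours), Hotel crew→South site (23 hours), Lima crew→Central site (18 hours) — total 16+23+18 = 57 hours.
Column-greedy (each site in turn goes to its cheapest remaining crew) gives 60 hours, worse by 3.
Every other assignment is strictly worse.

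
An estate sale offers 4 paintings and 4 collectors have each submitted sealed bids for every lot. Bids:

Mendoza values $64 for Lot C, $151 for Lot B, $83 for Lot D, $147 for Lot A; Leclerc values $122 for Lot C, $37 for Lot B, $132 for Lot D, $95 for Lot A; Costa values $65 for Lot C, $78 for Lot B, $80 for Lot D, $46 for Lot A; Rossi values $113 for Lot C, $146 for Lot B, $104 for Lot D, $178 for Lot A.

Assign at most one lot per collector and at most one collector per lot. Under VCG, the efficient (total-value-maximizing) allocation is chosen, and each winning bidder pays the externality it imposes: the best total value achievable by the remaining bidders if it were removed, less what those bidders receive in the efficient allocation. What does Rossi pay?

Rossi pays $4.

Efficient allocation: Mendoza→Lot B ($151), Leclerc→Lot C ($122), Costa→Lot D ($80), Rossi→Lot A ($178); total welfare W = $531.
Rossi receives Lot A at value $178, so the others get W − 178 = $353.
Without Rossi: best allocation of the remaining 3 bidders over all 4 lots is Mendoza→Lot A ($147), Leclerc→Lot D ($132), Costa→Lot B ($78), total $357.
VCG payment = (others' best without Rossi) − (others' welfare with Rossi) = 357 − 353 = $4.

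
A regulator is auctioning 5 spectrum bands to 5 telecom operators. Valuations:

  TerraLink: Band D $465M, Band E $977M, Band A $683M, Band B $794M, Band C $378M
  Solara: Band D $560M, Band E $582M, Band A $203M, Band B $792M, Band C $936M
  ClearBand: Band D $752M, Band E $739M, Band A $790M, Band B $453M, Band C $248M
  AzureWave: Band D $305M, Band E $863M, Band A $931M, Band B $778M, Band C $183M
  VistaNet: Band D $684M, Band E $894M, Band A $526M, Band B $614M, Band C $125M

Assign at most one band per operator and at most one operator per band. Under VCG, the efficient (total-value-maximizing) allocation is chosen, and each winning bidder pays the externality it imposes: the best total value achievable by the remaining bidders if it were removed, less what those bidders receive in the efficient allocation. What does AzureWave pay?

AzureWave pays $38M.

Efficient allocation: TerraLink→Band B ($794M), Solara→Band C ($936M), ClearBand→Band D ($752M), AzureWave→Band A ($931M), VistaNet→Band E ($894M); total welfare W = $4307M.
AzureWave receives Band A at value $931M, so the others get W − 931 = $3376M.
Without AzureWave: best allocation of the remaining 4 bidders over all 5 bands is TerraLink→Band B ($794M), Solara→Band C ($936M), ClearBand→Band A ($790M), VistaNet→Band E ($894M), total $3414M.
VCG payment = (others' best without AzureWave) − (others' welfare with AzureWave) = 3414 − 3376 = $38M.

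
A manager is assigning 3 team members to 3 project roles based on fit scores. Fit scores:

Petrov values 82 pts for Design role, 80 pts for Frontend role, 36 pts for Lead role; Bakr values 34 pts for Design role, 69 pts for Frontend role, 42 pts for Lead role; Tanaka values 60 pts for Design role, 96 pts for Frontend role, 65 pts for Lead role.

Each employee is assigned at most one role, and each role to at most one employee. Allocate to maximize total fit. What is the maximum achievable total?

Max total: 220 pts

This is the linear assignment problem.
Optimal: Petrov→Design role (82 pts), Bakr→Lead role (42 pts), Tanaka→Frontend role (96 pts) — total 82+42+96 = 220 pts.
Row-greedy (each employee in turn takes its best remaining role) gives 216 pts, worse by 4.
Next-best assignment: Petrov→Design role, Bakr→Frontend role, Tanaka→Lead role = 216 pts.
Swapping Bakr↔Tanaka (Bakr→Frontend role 69 pts, Tanaka→Lead role 65 pts) loses 4.
Checked against all permutations: 220 pts is optimal.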